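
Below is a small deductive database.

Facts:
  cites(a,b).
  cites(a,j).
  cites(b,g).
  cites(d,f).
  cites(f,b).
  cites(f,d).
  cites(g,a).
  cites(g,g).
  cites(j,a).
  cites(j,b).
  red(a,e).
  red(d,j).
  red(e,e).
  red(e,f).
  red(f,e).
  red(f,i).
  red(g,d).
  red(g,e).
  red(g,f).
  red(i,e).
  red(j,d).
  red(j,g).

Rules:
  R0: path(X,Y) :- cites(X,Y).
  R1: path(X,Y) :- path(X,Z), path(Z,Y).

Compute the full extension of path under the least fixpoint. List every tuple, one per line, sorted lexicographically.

path(a,a)
path(a,b)
path(a,g)
path(a,j)
path(b,a)
path(b,b)
path(b,g)
path(b,j)
path(d,a)
path(d,b)
path(d,d)
path(d,f)
path(d,g)
path(d,j)
path(f,a)
path(f,b)
path(f,d)
path(f,f)
path(f,g)
path(f,j)
path(g,a)
path(g,b)
path(g,g)
path(g,j)
path(j,a)
path(j,b)
path(j,g)
path(j,j)

round 1: derive path(a,b) via R0 from cites(a,b)
round 1: derive path(a,j) via R0 from cites(a,j)
round 1: derive path(b,g) via R0 from cites(b,g)
round 1: derive path(d,f) via R0 from cites(d,f)
round 1: derive path(f,b) via R0 from cites(f,b)
round 1: derive path(f,d) via R0 from cites(f,d)
round 1: derive path(g,a) via R0 from cites(g,a)
round 1: derive path(g,g) via R0 from cites(g,g)
round 1: derive path(j,a) via R0 from cites(j,a)
round 1: derive path(j,b) via R0 from cites(j,b)
round 2: derive path(a,a) via R1 from path(a,j), path(j,a)
round 2: derive path(a,g) via R1 from path(a,b), path(b,g)
round 2: derive path(b,a) via R1 from path(b,g), path(g,a)
round 2: derive path(d,b) via R1 from path(d,f), path(f,b)
round 2: derive path(d,d) via R1 from path(d,f), path(f,d)
round 2: derive path(f,f) via R1 from path(f,d), path(d,f)
round 2: derive path(f,g) via R1 from path(f,b), path(b,g)
round 2: derive path(g,b) via R1 from path(g,a), path(a,b)
round 2: derive path(g,j) via R1 from path(g,a), path(a,j)
round 2: derive path(j,g) via R1 from path(j,b), path(b,g)
round 2: derive path(j,j) via R1 from path(j,a), path(a,j)
round 3: derive path(b,b) via R1 from path(b,a), path(a,b)
round 3: derive path(b,j) via R1 from path(b,a), path(a,j)
round 3: derive path(d,a) via R1 from path(d,b), path(b,a)
round 3: derive path(d,g) via R1 from path(d,b), path(b,g)
round 3: derive path(f,a) via R1 from path(f,b), path(b,a)
round 3: derive path(f,j) via R1 from path(f,g), path(g,j)
round 4: derive path(d,j) via R1 from path(d,a), path(a,j)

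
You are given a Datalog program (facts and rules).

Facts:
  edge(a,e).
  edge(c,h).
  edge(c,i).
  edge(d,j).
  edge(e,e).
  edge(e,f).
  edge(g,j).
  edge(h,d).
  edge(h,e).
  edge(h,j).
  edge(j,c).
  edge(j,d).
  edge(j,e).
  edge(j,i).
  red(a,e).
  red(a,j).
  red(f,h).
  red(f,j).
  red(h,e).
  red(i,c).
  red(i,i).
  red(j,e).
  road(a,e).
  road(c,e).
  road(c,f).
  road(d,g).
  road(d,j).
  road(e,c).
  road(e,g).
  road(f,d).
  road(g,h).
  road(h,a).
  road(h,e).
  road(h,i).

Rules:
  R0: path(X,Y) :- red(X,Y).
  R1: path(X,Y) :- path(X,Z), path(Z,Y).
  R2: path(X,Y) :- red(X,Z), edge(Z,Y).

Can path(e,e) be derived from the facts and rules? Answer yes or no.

round 1: derive path(a,e) via R0 from red(a,e)
round 1: derive path(a,j) via R0 from red(a,j)
round 1: derive path(f,h) via R0 from red(f,h)
round 1: derive path(f,j) via R0 from red(f,j)
round 1: derive path(h,e) via R0 from red(h,e)
round 1: derive path(i,c) via R0 from red(i,c)
round 1: derive path(i,i) via R0 from red(i,i)
round 1: derive path(j,e) via R0 from red(j,e)
round 1: derive path(a,c) via R2 from red(a,j), edge(j,c)
round 1: derive path(a,d) via R2 from red(a,j), edge(j,d)
round 1: derive path(a,f) via R2 from red(a,e), edge(e,f)
round 1: derive path(a,i) via R2 from red(a,j), edge(j,i)
round 1: derive path(f,c) via R2 from red(f,j), edge(j,c)
round 1: derive path(f,d) via R2 from red(f,h), edge(h,d)
round 1: derive path(f,e) via R2 from red(f,h), edge(h,e)
round 1: derive path(f,i) via R2 from red(f,j), edge(j,i)
round 1: derive path(h,f) via R2 from red(h,e), edge(e,f)
round 1: derive path(i,h) via R2 from red(i,c), edge(c,h)
round 1: derive path(j,f) via R2 from red(j,e), edge(e,f)
round 2: derive path(a,h) via R1 from path(a,f), path(f,h)
round 2: derive path(f,f) via R1 from path(f,h), path(h,f)
round 2: derive path(h,c) via R1 from path(h,f), path(f,c)
round 2: derive path(h,d) via R1 from path(h,f), path(f,d)
round 2: derive path(h,h) via R1 from path(h,f), path(f,h)
round 2: derive path(h,i) via R1 from path(h,f), path(f,i)
round 2: derive path(h,j) via R1 from path(h,f), path(f,j)
round 2: derive path(i,e) via R1 from path(i,h), path(h,e)
round 2: derive path(i,f) via R1 from path(i,h), path(h,f)
round 2: derive path(j,c) via R1 from path(j,f), path(f,c)
round 2: derive path(j,d) via R1 from path(j,f), path(f,d)
round 2: derive path(j,h) via R1 from path(j,f), path(f,h)
round 2: derive path(j,i) via R1 from path(j,f), path(f,i)
round 2: derive path(j,j) via R1 from path(j,f), path(f,j)
round 3: derive path(i,d) via R1 from path(i,f), path(f,d)
round 3: derive path(i,j) via R1 from path(i,f), path(f,j)

no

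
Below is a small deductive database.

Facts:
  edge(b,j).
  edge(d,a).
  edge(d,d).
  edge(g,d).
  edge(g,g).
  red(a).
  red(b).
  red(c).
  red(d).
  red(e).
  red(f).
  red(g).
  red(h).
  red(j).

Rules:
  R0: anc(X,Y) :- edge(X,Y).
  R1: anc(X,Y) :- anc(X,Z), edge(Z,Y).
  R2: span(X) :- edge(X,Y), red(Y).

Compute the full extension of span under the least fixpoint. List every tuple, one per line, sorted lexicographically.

round 1: derive span(b) via R2 from edge(b,j), red(j)
round 1: derive span(d) via R2 from edge(d,a), red(a)
round 1: derive span(g) via R2 from edge(g,d), red(d)

span(b)
span(d)
span(g)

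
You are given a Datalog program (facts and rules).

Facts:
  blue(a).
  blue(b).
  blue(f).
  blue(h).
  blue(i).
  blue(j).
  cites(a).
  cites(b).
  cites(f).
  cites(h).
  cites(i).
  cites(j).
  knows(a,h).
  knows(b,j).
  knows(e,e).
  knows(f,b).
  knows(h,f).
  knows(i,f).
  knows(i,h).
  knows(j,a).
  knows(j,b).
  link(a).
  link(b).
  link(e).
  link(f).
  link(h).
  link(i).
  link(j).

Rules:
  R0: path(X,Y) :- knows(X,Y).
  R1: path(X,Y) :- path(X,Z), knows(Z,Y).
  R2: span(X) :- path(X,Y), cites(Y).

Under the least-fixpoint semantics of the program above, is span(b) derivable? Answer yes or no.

round 1: derive path(a,h) via R0 from knows(a,h)
round 1: derive path(b,j) via R0 from knows(b,j)
round 1: derive path(e,e) via R0 from knows(e,e)
round 1: derive path(f,b) via R0 from knows(f,b)
round 1: derive path(h,f) via R0 from knows(h,f)
round 1: derive path(i,f) via R0 from knows(i,f)
round 1: derive path(i,h) via R0 from knows(i,h)
round 1: derive path(j,a) via R0 from knows(j,a)
round 1: derive path(j,b) via R0 from knows(j,b)
round 2: derive path(a,f) via R1 from path(a,h), knows(h,f)
round 2: derive path(b,a) via R1 from path(b,j), knows(j,a)
round 2: derive path(b,b) via R1 from path(b,j), knows(j,b)
round 2: derive path(f,j) via R1 from path(f,b), knows(b,j)
round 2: derive path(h,b) via R1 from path(h,f), knows(f,b)
round 2: derive path(i,b) via R1 from path(i,f), knows(f,b)
round 2: derive path(j,h) via R1 from path(j,a), knows(a,h)
round 2: derive path(j,j) via R1 from path(j,b), knows(b,j)
round 2: derive span(a) via R2 from path(a,h), cites(h)
round 2: derive span(b) via R2 from path(b,j), cites(j)
round 2: derive span(f) via R2 from path(f,b), cites(b)
round 2: derive span(h) via R2 from path(h,f), cites(f)
round 2: derive span(i) via R2 from path(i,f), cites(f)
round 2: derive span(j) via R2 from path(j,a), cites(a)
round 3: derive path(a,b) via R1 from path(a,f), knows(f,b)
round 3: derive path(b,h) via R1 from path(b,a), knows(a,h)
round 3: derive path(f,a) via R1 from path(f,j), knows(j,a)
round 3: derive path(h,j) via R1 from path(h,b), knows(b,j)
round 3: derive path(i,j) via R1 from path(i,b), knows(b,j)
round 3: derive path(j,f) via R1 from path(j,h), knows(h,f)
round 4: derive path(a,j) via R1 from path(a,b), knows(b,j)
round 4: derive path(b,f) via R1 from path(b,h), knows(h,f)
round 4: derive path(f,h) via R1 from path(f,a), knows(a,h)
round 4: derive path(h,a) via R1 from path(h,j), knows(j,a)
round 4: derive path(i,a) via R1 from path(i,j), knows(j,a)
round 5: derive path(a,a) via R1 from path(a,j), knows(j,a)
round 5: derive path(f,f) via R1 from path(f,h), knows(h,f)
round 5: derive path(h,h) via R1 from path(h,a), knows(a,h)

yes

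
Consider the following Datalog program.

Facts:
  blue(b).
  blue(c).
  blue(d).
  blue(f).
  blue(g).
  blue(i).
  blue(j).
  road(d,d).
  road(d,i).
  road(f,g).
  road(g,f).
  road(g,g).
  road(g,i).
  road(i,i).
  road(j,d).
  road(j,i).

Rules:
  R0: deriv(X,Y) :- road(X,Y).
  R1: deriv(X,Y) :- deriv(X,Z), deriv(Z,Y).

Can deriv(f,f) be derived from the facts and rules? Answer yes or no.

yes

round 1: derive deriv(d,d) via R0 from road(d,d)
round 1: derive deriv(d,i) via R0 from road(d,i)
round 1: derive deriv(f,g) via R0 from road(f,g)
round 1: derive deriv(g,f) via R0 from road(g,f)
round 1: derive deriv(g,g) via R0 from road(g,g)
round 1: derive deriv(g,i) via R0 from road(g,i)
round 1: derive deriv(i,i) via R0 from road(i,i)
round 1: derive deriv(j,d) via R0 from road(j,d)
round 1: derive deriv(j,i) via R0 from road(j,i)
round 2: derive deriv(f,f) via R1 from deriv(f,g), deriv(g,f)
round 2: derive deriv(f,i) via R1 from deriv(f,g), deriv(g,i)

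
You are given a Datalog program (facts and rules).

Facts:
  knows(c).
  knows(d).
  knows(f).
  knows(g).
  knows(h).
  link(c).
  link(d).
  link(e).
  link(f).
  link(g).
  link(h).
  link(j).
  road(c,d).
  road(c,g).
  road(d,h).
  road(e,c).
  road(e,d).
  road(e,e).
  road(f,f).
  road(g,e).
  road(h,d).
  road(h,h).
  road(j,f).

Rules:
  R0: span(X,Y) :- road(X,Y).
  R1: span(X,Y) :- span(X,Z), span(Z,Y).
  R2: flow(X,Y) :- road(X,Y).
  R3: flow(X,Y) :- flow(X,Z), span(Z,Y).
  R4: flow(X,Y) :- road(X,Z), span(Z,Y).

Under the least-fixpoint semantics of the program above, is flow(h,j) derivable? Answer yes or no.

round 1: derive span(c,d) via R0 from road(c,d)
round 1: derive span(c,g) via R0 from road(c,g)
round 1: derive span(d,h) via R0 from road(d,h)
round 1: derive span(e,c) via R0 from road(e,c)
round 1: derive span(e,d) via R0 from road(e,d)
round 1: derive span(e,e) via R0 from road(e,e)
round 1: derive span(f,f) via R0 from road(f,f)
round 1: derive span(g,e) via R0 from road(g,e)
round 1: derive span(h,d) via R0 from road(h,d)
round 1: derive span(h,h) via R0 from road(h,h)
round 1: derive span(j,f) via R0 from road(j,f)
round 1: derive flow(c,d) via R2 from road(c,d)
round 1: derive flow(c,g) via R2 from road(c,g)
round 1: derive flow(d,h) via R2 from road(d,h)
round 1: derive flow(e,c) via R2 from road(e,c)
round 1: derive flow(e,d) via R2 from road(e,d)
round 1: derive flow(e,e) via R2 from road(e,e)
round 1: derive flow(f,f) via R2 from road(f,f)
round 1: derive flow(g,e) via R2 from road(g,e)
round 1: derive flow(h,d) via R2 from road(h,d)
round 1: derive flow(h,h) via R2 from road(h,h)
round 1: derive flow(j,f) via R2 from road(j,f)
round 2: derive span(c,e) via R1 from span(c,g), span(g,e)
round 2: derive span(c,h) via R1 from span(c,d), span(d,h)
round 2: derive span(d,d) via R1 from span(d,h), span(h,d)
round 2: derive span(e,g) via R1 from span(e,c), span(c,g)
round 2: derive span(e,h) via R1 from span(e,d), span(d,h)
round 2: derive span(g,c) via R1 from span(g,e), span(e,c)
round 2: derive span(g,d) via R1 from span(g,e), span(e,d)
round 2: derive flow(c,e) via R3 from flow(c,g), span(g,e)
round 2: derive flow(c,h) via R3 from flow(c,d), span(d,h)
round 2: derive flow(d,d) via R3 from flow(d,h), span(h,d)
round 2: derive flow(e,g) via R3 from flow(e,c), span(c,g)
round 2: derive flow(e,h) via R3 from flow(e,d), span(d,h)
round 2: derive flow(g,c) via R3 from flow(g,e), span(e,c)
round 2: derive flow(g,d) via R3 from flow(g,e), span(e,d)
round 3: derive span(c,c) via R1 from span(c,e), span(e,c)
round 3: derive span(g,g) via R1 from span(g,c), span(c,g)
round 3: derive span(g,h) via R1 from span(g,c), span(c,h)
round 3: derive flow(c,c) via R3 from flow(c,e), span(e,c)
round 3: derive flow(g,g) via R3 from flow(g,c), span(c,g)
round 3: derive flow(g,h) via R3 from flow(g,c), span(c,h)

no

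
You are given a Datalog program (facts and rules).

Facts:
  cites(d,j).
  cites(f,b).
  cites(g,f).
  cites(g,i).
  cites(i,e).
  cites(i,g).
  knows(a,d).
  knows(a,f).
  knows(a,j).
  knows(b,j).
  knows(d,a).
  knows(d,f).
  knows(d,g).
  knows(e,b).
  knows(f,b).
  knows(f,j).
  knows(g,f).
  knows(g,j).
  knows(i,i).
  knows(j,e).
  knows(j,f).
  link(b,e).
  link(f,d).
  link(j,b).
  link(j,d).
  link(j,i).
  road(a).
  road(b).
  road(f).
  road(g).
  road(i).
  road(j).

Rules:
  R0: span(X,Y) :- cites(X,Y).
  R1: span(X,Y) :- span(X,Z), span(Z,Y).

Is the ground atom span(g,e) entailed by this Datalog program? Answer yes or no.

yes

round 1: derive span(d,j) via R0 from cites(d,j)
round 1: derive span(f,b) via R0 from cites(f,b)
round 1: derive span(g,f) via R0 from cites(g,f)
round 1: derive span(g,i) via R0 from cites(g,i)
round 1: derive span(i,e) via R0 from cites(i,e)
round 1: derive span(i,g) via R0 from cites(i,g)
round 2: derive span(g,b) via R1 from span(g,f), span(f,b)
round 2: derive span(g,e) via R1 from span(g,i), span(i,e)
round 2: derive span(g,g) via R1 from span(g,i), span(i,g)
round 2: derive span(i,f) via R1 from span(i,g), span(g,f)
round 2: derive span(i,i) via R1 from span(i,g), span(g,i)
round 3: derive span(i,b) via R1 from span(i,f), span(f,b)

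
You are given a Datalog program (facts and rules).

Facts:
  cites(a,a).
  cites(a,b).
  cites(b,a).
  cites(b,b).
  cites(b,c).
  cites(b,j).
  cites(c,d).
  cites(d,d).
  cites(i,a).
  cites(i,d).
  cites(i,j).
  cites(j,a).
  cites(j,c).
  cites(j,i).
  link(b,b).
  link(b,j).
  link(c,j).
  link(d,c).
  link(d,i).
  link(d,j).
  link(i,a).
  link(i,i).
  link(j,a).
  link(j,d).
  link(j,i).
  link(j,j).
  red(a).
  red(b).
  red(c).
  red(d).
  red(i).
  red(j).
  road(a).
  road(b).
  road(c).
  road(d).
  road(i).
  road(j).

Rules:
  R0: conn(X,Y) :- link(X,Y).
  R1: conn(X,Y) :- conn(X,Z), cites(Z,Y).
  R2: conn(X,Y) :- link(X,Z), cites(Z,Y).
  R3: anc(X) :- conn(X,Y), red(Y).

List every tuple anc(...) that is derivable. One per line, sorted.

round 1: derive conn(b,b) via R0 from link(b,b)
round 1: derive conn(b,j) via R0 from link(b,j)
round 1: derive conn(c,j) via R0 from link(c,j)
round 1: derive conn(d,c) via R0 from link(d,c)
round 1: derive conn(d,i) via R0 from link(d,i)
round 1: derive conn(d,j) via R0 from link(d,j)
round 1: derive conn(i,a) via R0 from link(i,a)
round 1: derive conn(i,i) via R0 from link(i,i)
round 1: derive conn(j,a) via R0 from link(j,a)
round 1: derive conn(j,d) via R0 from link(j,d)
round 1: derive conn(j,i) via R0 from link(j,i)
round 1: derive conn(j,j) via R0 from link(j,j)
round 1: derive conn(b,a) via R2 from link(b,b), cites(b,a)
round 1: derive conn(b,c) via R2 from link(b,b), cites(b,c)
round 1: derive conn(b,i) via R2 from link(b,j), cites(j,i)
round 1: derive conn(c,a) via R2 from link(c,j), cites(j,a)
round 1: derive conn(c,c) via R2 from link(c,j), cites(j,c)
round 1: derive conn(c,i) via R2 from link(c,j), cites(j,i)
round 1: derive conn(d,a) via R2 from link(d,i), cites(i,a)
round 1: derive conn(d,d) via R2 from link(d,c), cites(c,d)
round 1: derive conn(i,b) via R2 from link(i,a), cites(a,b)
round 1: derive conn(i,d) via R2 from link(i,i), cites(i,d)
round 1: derive conn(i,j) via R2 from link(i,i), cites(i,j)
round 1: derive conn(j,b) via R2 from link(j,a), cites(a,b)
round 1: derive conn(j,c) via R2 from link(j,j), cites(j,c)
round 2: derive conn(b,d) via R1 from conn(b,c), cites(c,d)
round 2: derive conn(c,b) via R1 from conn(c,a), cites(a,b)
round 2: derive conn(c,d) via R1 from conn(c,c), cites(c,d)
round 2: derive conn(d,b) via R1 from conn(d,a), cites(a,b)
round 2: derive conn(i,c) via R1 from conn(i,b), cites(b,c)
round 2: derive anc(b) via R3 from conn(b,a), red(a)
round 2: derive anc(c) via R3 from conn(c,a), red(a)
round 2: derive anc(d) via R3 from conn(d,a), red(a)
round 2: derive anc(i) via R3 from conn(i,a), red(a)
round 2: derive anc(j) via R3 from conn(j,a), red(a)

anc(b)
anc(c)
anc(d)
anc(i)
anc(j)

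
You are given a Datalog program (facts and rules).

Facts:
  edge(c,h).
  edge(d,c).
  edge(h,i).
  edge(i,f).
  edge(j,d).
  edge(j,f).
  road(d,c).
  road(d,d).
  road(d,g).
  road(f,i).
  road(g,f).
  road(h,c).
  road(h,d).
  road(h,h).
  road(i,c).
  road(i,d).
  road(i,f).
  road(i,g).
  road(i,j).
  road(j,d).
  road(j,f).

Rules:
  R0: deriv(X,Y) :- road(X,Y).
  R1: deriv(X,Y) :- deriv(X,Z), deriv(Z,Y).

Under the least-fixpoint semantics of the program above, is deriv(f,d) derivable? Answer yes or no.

round 1: derive deriv(d,c) via R0 from road(d,c)
round 1: derive deriv(d,d) via R0 from road(d,d)
round 1: derive deriv(d,g) via R0 from road(d,g)
round 1: derive deriv(f,i) via R0 from road(f,i)
round 1: derive deriv(g,f) via R0 from road(g,f)
round 1: derive deriv(h,c) via R0 from road(h,c)
round 1: derive deriv(h,d) via R0 from road(h,d)
round 1: derive deriv(h,h) via R0 from road(h,h)
round 1: derive deriv(i,c) via R0 from road(i,c)
round 1: derive deriv(i,d) via R0 from road(i,d)
round 1: derive deriv(i,f) via R0 from road(i,f)
round 1: derive deriv(i,g) via R0 from road(i,g)
round 1: derive deriv(i,j) via R0 from road(i,j)
round 1: derive deriv(j,d) via R0 from road(j,d)
round 1: derive deriv(j,f) via R0 from road(j,f)
round 2: derive deriv(d,f) via R1 from deriv(d,g), deriv(g,f)
round 2: derive deriv(f,c) via R1 from deriv(f,i), deriv(i,c)
round 2: derive deriv(f,d) via R1 from deriv(f,i), deriv(i,d)
round 2: derive deriv(f,f) via R1 from deriv(f,i), deriv(i,f)
round 2: derive deriv(f,g) via R1 from deriv(f,i), deriv(i,g)
round 2: derive deriv(f,j) via R1 from deriv(f,i), deriv(i,j)
round 2: derive deriv(g,i) via R1 from deriv(g,f), deriv(f,i)
round 2: derive deriv(h,g) via R1 from deriv(h,d), deriv(d,g)
round 2: derive deriv(i,i) via R1 from deriv(i,f), deriv(f,i)
round 2: derive deriv(j,c) via R1 from deriv(j,d), deriv(d,c)
round 2: derive deriv(j,g) via R1 from deriv(j,d), deriv(d,g)
round 2: derive deriv(j,i) via R1 from deriv(j,f), deriv(f,i)
round 3: derive deriv(d,i) via R1 from deriv(d,f), deriv(f,i)
round 3: derive deriv(d,j) via R1 from deriv(d,f), deriv(f,j)
round 3: derive deriv(g,c) via R1 from deriv(g,f), deriv(f,c)
round 3: derive deriv(g,d) via R1 from deriv(g,f), deriv(f,d)
round 3: derive deriv(g,g) via R1 from deriv(g,f), deriv(f,g)
round 3: derive deriv(g,j) via R1 from deriv(g,f), deriv(f,j)
round 3: derive deriv(h,f) via R1 from deriv(h,d), deriv(d,f)
round 3: derive deriv(h,i) via R1 from deriv(h,g), deriv(g,i)
round 3: derive deriv(j,j) via R1 from deriv(j,f), deriv(f,j)
round 4: derive deriv(h,j) via R1 from deriv(h,d), deriv(d,j)

yes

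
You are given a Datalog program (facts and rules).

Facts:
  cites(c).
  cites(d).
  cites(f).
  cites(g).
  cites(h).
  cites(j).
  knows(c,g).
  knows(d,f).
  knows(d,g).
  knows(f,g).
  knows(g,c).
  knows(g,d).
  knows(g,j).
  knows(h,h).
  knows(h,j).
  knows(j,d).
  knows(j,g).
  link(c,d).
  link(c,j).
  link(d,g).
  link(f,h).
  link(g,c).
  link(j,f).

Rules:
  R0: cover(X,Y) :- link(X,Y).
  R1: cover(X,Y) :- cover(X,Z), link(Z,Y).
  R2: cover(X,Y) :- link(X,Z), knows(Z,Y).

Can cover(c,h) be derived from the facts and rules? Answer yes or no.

yes

round 1: derive cover(c,d) via R0 from link(c,d)
round 1: derive cover(c,j) via R0 from link(c,j)
round 1: derive cover(d,g) via R0 from link(d,g)
round 1: derive cover(f,h) via R0 from link(f,h)
round 1: derive cover(g,c) via R0 from link(g,c)
round 1: derive cover(j,f) via R0 from link(j,f)
round 1: derive cover(c,f) via R2 from link(c,d), knows(d,f)
round 1: derive cover(c,g) via R2 from link(c,d), knows(d,g)
round 1: derive cover(d,c) via R2 from link(d,g), knows(g,c)
round 1: derive cover(d,d) via R2 from link(d,g), knows(g,d)
round 1: derive cover(d,j) via R2 from link(d,g), knows(g,j)
round 1: derive cover(f,j) via R2 from link(f,h), knows(h,j)
round 1: derive cover(g,g) via R2 from link(g,c), knows(c,g)
round 1: derive cover(j,g) via R2 from link(j,f), knows(f,g)
round 2: derive cover(c,c) via R1 from cover(c,g), link(g,c)
round 2: derive cover(c,h) via R1 from cover(c,f), link(f,h)
round 2: derive cover(d,f) via R1 from cover(d,j), link(j,f)
round 2: derive cover(f,f) via R1 from cover(f,j), link(j,f)
round 2: derive cover(g,d) via R1 from cover(g,c), link(c,d)
round 2: derive cover(g,j) via R1 from cover(g,c), link(c,j)
round 2: derive cover(j,c) via R1 from cover(j,g), link(g,c)
round 2: derive cover(j,h) via R1 from cover(j,f), link(f,h)
round 3: derive cover(d,h) via R1 from cover(d,f), link(f,h)
round 3: derive cover(g,f) via R1 from cover(g,j), link(j,f)
round 3: derive cover(j,d) via R1 from cover(j,c), link(c,d)
round 3: derive cover(j,j) via R1 from cover(j,c), link(c,j)
round 4: derive cover(g,h) via R1 from cover(g,f), link(f,h)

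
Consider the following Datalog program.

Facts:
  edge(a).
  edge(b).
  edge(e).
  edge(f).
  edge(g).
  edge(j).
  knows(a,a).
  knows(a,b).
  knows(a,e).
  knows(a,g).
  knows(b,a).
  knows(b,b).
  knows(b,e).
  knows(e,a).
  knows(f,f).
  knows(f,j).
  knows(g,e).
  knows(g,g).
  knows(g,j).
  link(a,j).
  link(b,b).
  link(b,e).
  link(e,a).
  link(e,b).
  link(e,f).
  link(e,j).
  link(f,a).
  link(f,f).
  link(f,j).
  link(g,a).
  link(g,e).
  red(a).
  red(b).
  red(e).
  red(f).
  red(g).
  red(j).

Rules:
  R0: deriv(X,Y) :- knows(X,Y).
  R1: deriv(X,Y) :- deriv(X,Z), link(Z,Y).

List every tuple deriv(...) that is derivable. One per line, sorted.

round 1: derive deriv(a,a) via R0 from knows(a,a)
round 1: derive deriv(a,b) via R0 from knows(a,b)
round 1: derive deriv(a,e) via R0 from knows(a,e)
round 1: derive deriv(a,g) via R0 from knows(a,g)
round 1: derive deriv(b,a) via R0 from knows(b,a)
round 1: derive deriv(b,b) via R0 from knows(b,b)
round 1: derive deriv(b,e) via R0 from knows(b,e)
round 1: derive deriv(e,a) via R0 from knows(e,a)
round 1: derive deriv(f,f) via R0 from knows(f,f)
round 1: derive deriv(f,j) via R0 from knows(f,j)
round 1: derive deriv(g,e) via R0 from knows(g,e)
round 1: derive deriv(g,g) via R0 from knows(g,g)
round 1: derive deriv(g,j) via R0 from knows(g,j)
round 2: derive deriv(a,f) via R1 from deriv(a,e), link(e,f)
round 2: derive deriv(a,j) via R1 from deriv(a,a), link(a,j)
round 2: derive deriv(b,f) via R1 from deriv(b,e), link(e,f)
round 2: derive deriv(b,j) via R1 from deriv(b,a), link(a,j)
round 2: derive deriv(e,j) via R1 from deriv(e,a), link(a,j)
round 2: derive deriv(f,a) via R1 from deriv(f,f), link(f,a)
round 2: derive deriv(g,a) via R1 from deriv(g,e), link(e,a)
round 2: derive deriv(g,b) via R1 from deriv(g,e), link(e,b)
round 2: derive deriv(g,f) via R1 from deriv(g,e), link(e,f)

deriv(a,a)
deriv(a,b)
deriv(a,e)
deriv(a,f)
deriv(a,g)
deriv(a,j)
deriv(b,a)
deriv(b,b)
deriv(b,e)
deriv(b,f)
deriv(b,j)
deriv(e,a)
deriv(e,j)
deriv(f,a)
deriv(f,f)
deriv(f,j)
deriv(g,a)
deriv(g,b)
deriv(g,e)
deriv(g,f)
deriv(g,g)
deriv(g,j)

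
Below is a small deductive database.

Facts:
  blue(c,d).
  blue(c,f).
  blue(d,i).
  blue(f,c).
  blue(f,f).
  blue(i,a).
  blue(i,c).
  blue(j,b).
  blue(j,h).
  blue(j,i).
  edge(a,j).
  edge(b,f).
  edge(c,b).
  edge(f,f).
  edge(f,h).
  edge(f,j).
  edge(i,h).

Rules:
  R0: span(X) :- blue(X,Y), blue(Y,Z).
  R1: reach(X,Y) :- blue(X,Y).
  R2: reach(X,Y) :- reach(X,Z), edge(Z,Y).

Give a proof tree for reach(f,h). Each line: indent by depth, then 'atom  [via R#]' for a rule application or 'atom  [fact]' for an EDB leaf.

round 1: derive reach(c,d) via R1 from blue(c,d)
round 1: derive reach(c,f) via R1 from blue(c,f)
round 1: derive reach(d,i) via R1 from blue(d,i)
round 1: derive reach(f,c) via R1 from blue(f,c)
round 1: derive reach(f,f) via R1 from blue(f,f)
round 1: derive reach(i,a) via R1 from blue(i,a)
round 1: derive reach(i,c) via R1 from blue(i,c)
round 1: derive reach(j,b) via R1 from blue(j,b)
round 1: derive reach(j,h) via R1 from blue(j,h)
round 1: derive reach(j,i) via R1 from blue(j,i)
round 2: derive reach(c,h) via R2 from reach(c,f), edge(f,h)
round 2: derive reach(c,j) via R2 from reach(c,f), edge(f,j)
round 2: derive reach(d,h) via R2 from reach(d,i), edge(i,h)
round 2: derive reach(f,b) via R2 from reach(f,c), edge(c,b)
round 2: derive reach(f,h) via R2 from reach(f,f), edge(f,h)
round 2: derive reach(f,j) via R2 from reach(f,f), edge(f,j)
round 2: derive reach(i,b) via R2 from reach(i,c), edge(c,b)
round 2: derive reach(i,j) via R2 from reach(i,a), edge(a,j)
round 2: derive reach(j,f) via R2 from reach(j,b), edge(b,f)
round 3: derive reach(i,f) via R2 from reach(i,b), edge(b,f)
round 3: derive reach(j,j) via R2 from reach(j,f), edge(f,j)
round 4: derive reach(i,h) via R2 from reach(i,f), edge(f,h)

reach(f,h)  [via R2]
  reach(f,f)  [via R1]
    blue(f,f)  [fact]
  edge(f,h)  [fact]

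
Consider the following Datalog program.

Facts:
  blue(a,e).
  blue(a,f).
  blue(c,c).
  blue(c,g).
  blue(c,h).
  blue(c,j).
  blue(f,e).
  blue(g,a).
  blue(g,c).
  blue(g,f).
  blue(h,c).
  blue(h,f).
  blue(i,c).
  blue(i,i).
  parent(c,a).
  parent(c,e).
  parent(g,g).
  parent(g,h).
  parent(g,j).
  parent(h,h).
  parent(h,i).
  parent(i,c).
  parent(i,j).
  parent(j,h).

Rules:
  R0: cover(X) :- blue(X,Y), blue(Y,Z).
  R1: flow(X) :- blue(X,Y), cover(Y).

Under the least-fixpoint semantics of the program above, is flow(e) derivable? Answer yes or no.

round 1: derive cover(a) via R0 from blue(a,f), blue(f,e)
round 1: derive cover(c) via R0 from blue(c,c), blue(c,c)
round 1: derive cover(g) via R0 from blue(g,a), blue(a,e)
round 1: derive cover(h) via R0 from blue(h,c), blue(c,c)
round 1: derive cover(i) via R0 from blue(i,c), blue(c,c)
round 2: derive flow(c) via R1 from blue(c,c), cover(c)
round 2: derive flow(g) via R1 from blue(g,a), cover(a)
round 2: derive flow(h) via R1 from blue(h,c), cover(c)
round 2: derive flow(i) via R1 from blue(i,c), cover(c)

no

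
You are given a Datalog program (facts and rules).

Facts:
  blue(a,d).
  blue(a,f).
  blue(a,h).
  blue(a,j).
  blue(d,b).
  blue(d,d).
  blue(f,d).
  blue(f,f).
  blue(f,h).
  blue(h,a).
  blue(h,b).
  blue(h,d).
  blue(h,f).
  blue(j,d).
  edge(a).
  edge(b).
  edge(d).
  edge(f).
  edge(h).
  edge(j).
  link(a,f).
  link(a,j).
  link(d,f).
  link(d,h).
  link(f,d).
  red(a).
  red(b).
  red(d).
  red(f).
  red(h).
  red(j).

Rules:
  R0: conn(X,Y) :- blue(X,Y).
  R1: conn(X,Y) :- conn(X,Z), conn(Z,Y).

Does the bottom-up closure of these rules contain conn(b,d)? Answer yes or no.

no

round 1: derive conn(a,d) via R0 from blue(a,d)
round 1: derive conn(a,f) via R0 from blue(a,f)
round 1: derive conn(a,h) via R0 from blue(a,h)
round 1: derive conn(a,j) via R0 from blue(a,j)
round 1: derive conn(d,b) via R0 from blue(d,b)
round 1: derive conn(d,d) via R0 from blue(d,d)
round 1: derive conn(f,d) via R0 from blue(f,d)
round 1: derive conn(f,f) via R0 from blue(f,f)
round 1: derive conn(f,h) via R0 from blue(f,h)
round 1: derive conn(h,a) via R0 from blue(h,a)
round 1: derive conn(h,b) via R0 from blue(h,b)
round 1: derive conn(h,d) via R0 from blue(h,d)
round 1: derive conn(h,f) via R0 from blue(h,f)
round 1: derive conn(j,d) via R0 from blue(j,d)
round 2: derive conn(a,a) via R1 from conn(a,h), conn(h,a)
round 2: derive conn(a,b) via R1 from conn(a,d), conn(d,b)
round 2: derive conn(f,a) via R1 from conn(f,h), conn(h,a)
round 2: derive conn(f,b) via R1 from conn(f,d), conn(d,b)
round 2: derive conn(h,h) via R1 from conn(h,a), conn(a,h)
round 2: derive conn(h,j) via R1 from conn(h,a), conn(a,j)
round 2: derive conn(j,b) via R1 from conn(j,d), conn(d,b)
round 3: derive conn(f,j) via R1 from conn(f,a), conn(a,j)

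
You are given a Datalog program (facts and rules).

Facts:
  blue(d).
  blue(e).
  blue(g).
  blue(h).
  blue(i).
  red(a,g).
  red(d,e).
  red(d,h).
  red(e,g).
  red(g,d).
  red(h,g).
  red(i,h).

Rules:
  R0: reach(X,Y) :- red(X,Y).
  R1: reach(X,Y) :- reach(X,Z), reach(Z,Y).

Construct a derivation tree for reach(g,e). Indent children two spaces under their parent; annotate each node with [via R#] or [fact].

round 1: derive reach(a,g) via R0 from red(a,g)
round 1: derive reach(d,e) via R0 from red(d,e)
round 1: derive reach(d,h) via R0 from red(d,h)
round 1: derive reach(e,g) via R0 from red(e,g)
round 1: derive reach(g,d) via R0 from red(g,d)
round 1: derive reach(h,g) via R0 from red(h,g)
round 1: derive reach(i,h) via R0 from red(i,h)
round 2: derive reach(a,d) via R1 from reach(a,g), reach(g,d)
round 2: derive reach(d,g) via R1 from reach(d,e), reach(e,g)
round 2: derive reach(e,d) via R1 from reach(e,g), reach(g,d)
round 2: derive reach(g,e) via R1 from reach(g,d), reach(d,e)
round 2: derive reach(g,h) via R1 from reach(g,d), reach(d,h)
round 2: derive reach(h,d) via R1 from reach(h,g), reach(g,d)
round 2: derive reach(i,g) via R1 from reach(i,h), reach(h,g)
round 3: derive reach(a,e) via R1 from reach(a,d), reach(d,e)
round 3: derive reach(a,h) via R1 from reach(a,d), reach(d,h)
round 3: derive reach(d,d) via R1 from reach(d,e), reach(e,d)
round 3: derive reach(e,e) via R1 from reach(e,d), reach(d,e)
round 3: derive reach(e,h) via R1 from reach(e,d), reach(d,h)
round 3: derive reach(g,g) via R1 from reach(g,d), reach(d,g)
round 3: derive reach(h,e) via R1 from reach(h,d), reach(d,e)
round 3: derive reach(h,h) via R1 from reach(h,d), reach(d,h)
round 3: derive reach(i,d) via R1 from reach(i,g), reach(g,d)
round 3: derive reach(i,e) via R1 from reach(i,g), reach(g,e)

reach(g,e)  [via R1]
  reach(g,d)  [via R0]
    red(g,d)  [fact]
  reach(d,e)  [via R0]
    red(d,e)  [fact]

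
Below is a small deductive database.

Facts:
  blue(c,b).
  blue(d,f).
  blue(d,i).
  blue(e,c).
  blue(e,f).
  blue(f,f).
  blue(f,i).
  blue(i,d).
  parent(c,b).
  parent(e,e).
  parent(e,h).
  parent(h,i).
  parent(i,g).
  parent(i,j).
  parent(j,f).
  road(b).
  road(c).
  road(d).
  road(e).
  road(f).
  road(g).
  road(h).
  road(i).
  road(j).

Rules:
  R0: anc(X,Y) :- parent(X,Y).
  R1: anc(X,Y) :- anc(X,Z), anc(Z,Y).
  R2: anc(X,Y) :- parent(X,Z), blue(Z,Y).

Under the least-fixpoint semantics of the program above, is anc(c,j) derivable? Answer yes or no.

round 1: derive anc(c,b) via R0 from parent(c,b)
round 1: derive anc(e,e) via R0 from parent(e,e)
round 1: derive anc(e,h) via R0 from parent(e,h)
round 1: derive anc(h,i) via R0 from parent(h,i)
round 1: derive anc(i,g) via R0 from parent(i,g)
round 1: derive anc(i,j) via R0 from parent(i,j)
round 1: derive anc(j,f) via R0 from parent(j,f)
round 1: derive anc(e,c) via R2 from parent(e,e), blue(e,c)
round 1: derive anc(e,f) via R2 from parent(e,e), blue(e,f)
round 1: derive anc(h,d) via R2 from parent(h,i), blue(i,d)
round 1: derive anc(j,i) via R2 from parent(j,f), blue(f,i)
round 2: derive anc(e,b) via R1 from anc(e,c), anc(c,b)
round 2: derive anc(e,d) via R1 from anc(e,h), anc(h,d)
round 2: derive anc(e,i) via R1 from anc(e,h), anc(h,i)
round 2: derive anc(h,g) via R1 from anc(h,i), anc(i,g)
round 2: derive anc(h,j) via R1 from anc(h,i), anc(i,j)
round 2: derive anc(i,f) via R1 from anc(i,j), anc(j,f)
round 2: derive anc(i,i) via R1 from anc(i,j), anc(j,i)
round 2: derive anc(j,g) via R1 from anc(j,i), anc(i,g)
round 2: derive anc(j,j) via R1 from anc(j,i), anc(i,j)
round 3: derive anc(e,g) via R1 from anc(e,h), anc(h,g)
round 3: derive anc(e,j) via R1 from anc(e,h), anc(h,j)
round 3: derive anc(h,f) via R1 from anc(h,i), anc(i,f)

no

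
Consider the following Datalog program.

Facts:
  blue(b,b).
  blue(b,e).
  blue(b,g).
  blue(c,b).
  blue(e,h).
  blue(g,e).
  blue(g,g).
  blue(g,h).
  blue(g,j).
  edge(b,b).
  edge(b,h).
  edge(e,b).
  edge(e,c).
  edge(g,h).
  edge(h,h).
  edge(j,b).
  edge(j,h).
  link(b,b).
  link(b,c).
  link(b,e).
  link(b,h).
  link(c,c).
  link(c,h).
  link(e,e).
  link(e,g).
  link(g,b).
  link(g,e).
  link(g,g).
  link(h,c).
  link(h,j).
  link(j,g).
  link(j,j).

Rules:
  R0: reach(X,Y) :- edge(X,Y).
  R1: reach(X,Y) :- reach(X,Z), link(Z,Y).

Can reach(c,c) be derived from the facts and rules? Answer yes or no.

round 1: derive reach(b,b) via R0 from edge(b,b)
round 1: derive reach(b,h) via R0 from edge(b,h)
round 1: derive reach(e,b) via R0 from edge(e,b)
round 1: derive reach(e,c) via R0 from edge(e,c)
round 1: derive reach(g,h) via R0 from edge(g,h)
round 1: derive reach(h,h) via R0 from edge(h,h)
round 1: derive reach(j,b) via R0 from edge(j,b)
round 1: derive reach(j,h) via R0 from edge(j,h)
round 2: derive reach(b,c) via R1 from reach(b,b), link(b,c)
round 2: derive reach(b,e) via R1 from reach(b,b), link(b,e)
round 2: derive reach(b,j) via R1 from reach(b,h), link(h,j)
round 2: derive reach(e,e) via R1 from reach(e,b), link(b,e)
round 2: derive reach(e,h) via R1 from reach(e,b), link(b,h)
round 2: derive reach(g,c) via R1 from reach(g,h), link(h,c)
round 2: derive reach(g,j) via R1 from reach(g,h), link(h,j)
round 2: derive reach(h,c) via R1 from reach(h,h), link(h,c)
round 2: derive reach(h,j) via R1 from reach(h,h), link(h,j)
round 2: derive reach(j,c) via R1 from reach(j,b), link(b,c)
round 2: derive reach(j,e) via R1 from reach(j,b), link(b,e)
round 2: derive reach(j,j) via R1 from reach(j,h), link(h,j)
round 3: derive reach(b,g) via R1 from reach(b,e), link(e,g)
round 3: derive reach(e,g) via R1 from reach(e,e), link(e,g)
round 3: derive reach(e,j) via R1 from reach(e,h), link(h,j)
round 3: derive reach(g,g) via R1 from reach(g,j), link(j,g)
round 3: derive reach(h,g) via R1 from reach(h,j), link(j,g)
round 3: derive reach(j,g) via R1 from reach(j,e), link(e,g)
round 4: derive reach(g,b) via R1 from reach(g,g), link(g,b)
round 4: derive reach(g,e) via R1 from reach(g,g), link(g,e)
round 4: derive reach(h,b) via R1 from reach(h,g), link(g,b)
round 4: derive reach(h,e) via R1 from reach(h,g), link(g,e)

no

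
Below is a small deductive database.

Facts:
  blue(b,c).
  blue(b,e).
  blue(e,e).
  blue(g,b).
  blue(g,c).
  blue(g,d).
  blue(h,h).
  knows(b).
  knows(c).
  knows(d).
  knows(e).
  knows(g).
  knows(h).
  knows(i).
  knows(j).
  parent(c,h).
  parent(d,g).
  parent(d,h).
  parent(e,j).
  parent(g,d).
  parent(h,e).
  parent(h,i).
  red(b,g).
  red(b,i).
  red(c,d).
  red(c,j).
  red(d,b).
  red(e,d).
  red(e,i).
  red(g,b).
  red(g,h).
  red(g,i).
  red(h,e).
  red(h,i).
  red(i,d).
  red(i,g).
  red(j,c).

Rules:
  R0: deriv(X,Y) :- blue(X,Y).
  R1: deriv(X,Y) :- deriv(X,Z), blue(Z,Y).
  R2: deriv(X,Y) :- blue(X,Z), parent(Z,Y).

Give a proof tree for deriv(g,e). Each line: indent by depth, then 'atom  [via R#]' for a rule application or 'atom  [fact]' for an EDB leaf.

round 1: derive deriv(b,c) via R0 from blue(b,c)
round 1: derive deriv(b,e) via R0 from blue(b,e)
round 1: derive deriv(e,e) via R0 from blue(e,e)
round 1: derive deriv(g,b) via R0 from blue(g,b)
round 1: derive deriv(g,c) via R0 from blue(g,c)
round 1: derive deriv(g,d) via R0 from blue(g,d)
round 1: derive deriv(h,h) via R0 from blue(h,h)
round 1: derive deriv(b,h) via R2 from blue(b,c), parent(c,h)
round 1: derive deriv(b,j) via R2 from blue(b,e), parent(e,j)
round 1: derive deriv(e,j) via R2 from blue(e,e), parent(e,j)
round 1: derive deriv(g,g) via R2 from blue(g,d), parent(d,g)
round 1: derive deriv(g,h) via R2 from blue(g,c), parent(c,h)
round 1: derive deriv(h,e) via R2 from blue(h,h), parent(h,e)
round 1: derive deriv(h,i) via R2 from blue(h,h), parent(h,i)
round 2: derive deriv(g,e) via R1 from deriv(g,b), blue(b,e)

deriv(g,e)  [via R1]
  deriv(g,b)  [via R0]
    blue(g,b)  [fact]
  blue(b,e)  [fact]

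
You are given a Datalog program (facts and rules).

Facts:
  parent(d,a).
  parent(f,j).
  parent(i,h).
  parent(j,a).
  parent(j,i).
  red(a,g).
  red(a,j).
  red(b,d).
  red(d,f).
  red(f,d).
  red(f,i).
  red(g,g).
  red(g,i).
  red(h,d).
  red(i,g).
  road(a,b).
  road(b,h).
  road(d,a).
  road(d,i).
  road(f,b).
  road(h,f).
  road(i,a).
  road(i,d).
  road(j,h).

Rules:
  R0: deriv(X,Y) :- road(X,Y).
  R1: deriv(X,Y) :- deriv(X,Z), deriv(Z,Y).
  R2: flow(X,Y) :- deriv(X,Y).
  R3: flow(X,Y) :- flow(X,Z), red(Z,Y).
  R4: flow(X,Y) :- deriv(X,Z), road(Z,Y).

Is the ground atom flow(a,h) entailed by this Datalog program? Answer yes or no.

round 1: derive deriv(a,b) via R0 from road(a,b)
round 1: derive deriv(b,h) via R0 from road(b,h)
round 1: derive deriv(d,a) via R0 from road(d,a)
round 1: derive deriv(d,i) via R0 from road(d,i)
round 1: derive deriv(f,b) via R0 from road(f,b)
round 1: derive deriv(h,f) via R0 from road(h,f)
round 1: derive deriv(i,a) via R0 from road(i,a)
round 1: derive deriv(i,d) via R0 from road(i,d)
round 1: derive deriv(j,h) via R0 from road(j,h)
round 2: derive deriv(a,h) via R1 from deriv(a,b), deriv(b,h)
round 2: derive deriv(b,f) via R1 from deriv(b,h), deriv(h,f)
round 2: derive deriv(d,b) via R1 from deriv(d,a), deriv(a,b)
round 2: derive deriv(d,d) via R1 from deriv(d,i), deriv(i,d)
round 2: derive deriv(f,h) via R1 from deriv(f,b), deriv(b,h)
round 2: derive deriv(h,b) via R1 from deriv(h,f), deriv(f,b)
round 2: derive deriv(i,b) via R1 from deriv(i,a), deriv(a,b)
round 2: derive deriv(i,i) via R1 from deriv(i,d), deriv(d,i)
round 2: derive deriv(j,f) via R1 from deriv(j,h), deriv(h,f)
round 2: derive flow(a,b) via R2 from deriv(a,b)
round 2: derive flow(b,h) via R2 from deriv(b,h)
round 2: derive flow(d,a) via R2 from deriv(d,a)
round 2: derive flow(d,i) via R2 from deriv(d,i)
round 2: derive flow(f,b) via R2 from deriv(f,b)
round 2: derive flow(h,f) via R2 from deriv(h,f)
round 2: derive flow(i,a) via R2 from deriv(i,a)
round 2: derive flow(i,d) via R2 from deriv(i,d)
round 2: derive flow(j,h) via R2 from deriv(j,h)
round 2: derive flow(a,h) via R4 from deriv(a,b), road(b,h)
round 2: derive flow(b,f) via R4 from deriv(b,h), road(h,f)
round 2: derive flow(d,b) via R4 from deriv(d,a), road(a,b)
round 2: derive flow(d,d) via R4 from deriv(d,i), road(i,d)
round 2: derive flow(f,h) via R4 from deriv(f,b), road(b,h)
round 2: derive flow(h,b) via R4 from deriv(h,f), road(f,b)
round 2: derive flow(i,b) via R4 from deriv(i,a), road(a,b)
round 2: derive flow(i,i) via R4 from deriv(i,d), road(d,i)
round 2: derive flow(j,f) via R4 from deriv(j,h), road(h,f)
round 3: derive deriv(a,f) via R1 from deriv(a,b), deriv(b,f)
round 3: derive deriv(b,b) via R1 from deriv(b,f), deriv(f,b)
round 3: derive deriv(d,f) via R1 from deriv(d,b), deriv(b,f)
round 3: derive deriv(d,h) via R1 from deriv(d,a), deriv(a,h)
round 3: derive deriv(f,f) via R1 from deriv(f,b), deriv(b,f)
round 3: derive deriv(h,h) via R1 from deriv(h,b), deriv(b,h)
round 3: derive deriv(i,f) via R1 from deriv(i,b), deriv(b,f)
round 3: derive deriv(i,h) via R1 from deriv(i,a), deriv(a,h)
round 3: derive deriv(j,b) via R1 from deriv(j,f), deriv(f,b)
round 3: derive flow(a,d) via R3 from flow(a,b), red(b,d)
round 3: derive flow(b,d) via R3 from flow(b,f), red(f,d)
round 3: derive flow(b,i) via R3 from flow(b,f), red(f,i)
round 3: derive flow(d,f) via R3 from flow(d,d), red(d,f)
round 3: derive flow(d,g) via R3 from flow(d,a), red(a,g)
round 3: derive flow(d,j) via R3 from flow(d,a), red(a,j)
round 3: derive flow(f,d) via R3 from flow(f,b), red(b,d)
round 3: derive flow(h,d) via R3 from flow(h,b), red(b,d)
round 3: derive flow(h,i) via R3 from flow(h,f), red(f,i)
round 3: derive flow(i,f) via R3 from flow(i,d), red(d,f)
round 3: derive flow(i,g) via R3 from flow(i,a), red(a,g)
round 3: derive flow(i,j) via R3 from flow(i,a), red(a,j)
round 3: derive flow(j,d) via R3 from flow(j,f), red(f,d)
round 3: derive flow(j,i) via R3 from flow(j,f), red(f,i)
round 3: derive flow(a,f) via R4 from deriv(a,h), road(h,f)
round 3: derive flow(b,b) via R4 from deriv(b,f), road(f,b)
round 3: derive flow(d,h) via R4 from deriv(d,b), road(b,h)
round 3: derive flow(f,f) via R4 from deriv(f,h), road(h,f)
round 3: derive flow(h,h) via R4 from deriv(h,b), road(b,h)
round 3: derive flow(i,h) via R4 from deriv(i,b), road(b,h)
round 3: derive flow(j,b) via R4 from deriv(j,f), road(f,b)
round 4: derive flow(a,i) via R3 from flow(a,f), red(f,i)
round 4: derive flow(b,g) via R3 from flow(b,i), red(i,g)
round 4: derive flow(f,i) via R3 from flow(f,f), red(f,i)
round 4: derive flow(h,g) via R3 from flow(h,i), red(i,g)
round 4: derive flow(j,g) via R3 from flow(j,i), red(i,g)
round 5: derive flow(a,g) via R3 from flow(a,i), red(i,g)
round 5: derive flow(f,g) via R3 from flow(f,i), red(i,g)

yes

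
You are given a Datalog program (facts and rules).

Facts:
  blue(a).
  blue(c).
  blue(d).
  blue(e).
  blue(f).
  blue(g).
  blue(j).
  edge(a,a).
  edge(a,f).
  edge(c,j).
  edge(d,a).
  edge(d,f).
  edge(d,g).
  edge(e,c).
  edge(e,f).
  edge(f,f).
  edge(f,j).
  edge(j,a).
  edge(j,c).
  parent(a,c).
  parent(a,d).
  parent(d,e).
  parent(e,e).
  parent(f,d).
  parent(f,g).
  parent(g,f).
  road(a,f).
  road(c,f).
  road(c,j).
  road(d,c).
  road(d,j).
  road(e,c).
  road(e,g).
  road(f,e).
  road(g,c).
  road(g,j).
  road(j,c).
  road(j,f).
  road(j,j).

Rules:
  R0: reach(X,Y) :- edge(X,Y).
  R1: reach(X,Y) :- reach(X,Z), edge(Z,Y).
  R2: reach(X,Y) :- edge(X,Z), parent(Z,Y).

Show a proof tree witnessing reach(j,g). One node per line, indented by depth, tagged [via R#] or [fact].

round 1: derive reach(a,a) via R0 from edge(a,a)
round 1: derive reach(a,f) via R0 from edge(a,f)
round 1: derive reach(c,j) via R0 from edge(c,j)
round 1: derive reach(d,a) via R0 from edge(d,a)
round 1: derive reach(d,f) via R0 from edge(d,f)
round 1: derive reach(d,g) via R0 from edge(d,g)
round 1: derive reach(e,c) via R0 from edge(e,c)
round 1: derive reach(e,f) via R0 from edge(e,f)
round 1: derive reach(f,f) via R0 from edge(f,f)
round 1: derive reach(f,j) via R0 from edge(f,j)
round 1: derive reach(j,a) via R0 from edge(j,a)
round 1: derive reach(j,c) via R0 from edge(j,c)
round 1: derive reach(a,c) via R2 from edge(a,a), parent(a,c)
round 1: derive reach(a,d) via R2 from edge(a,a), parent(a,d)
round 1: derive reach(a,g) via R2 from edge(a,f), parent(f,g)
round 1: derive reach(d,c) via R2 from edge(d,a), parent(a,c)
round 1: derive reach(d,d) via R2 from edge(d,a), parent(a,d)
round 1: derive reach(e,d) via R2 from edge(e,f), parent(f,d)
round 1: derive reach(e,g) via R2 from edge(e,f), parent(f,g)
round 1: derive reach(f,d) via R2 from edge(f,f), parent(f,d)
round 1: derive reach(f,g) via R2 from edge(f,f), parent(f,g)
round 1: derive reach(j,d) via R2 from edge(j,a), parent(a,d)
round 2: derive reach(a,j) via R1 from reach(a,c), edge(c,j)
round 2: derive reach(c,a) via R1 from reach(c,j), edge(j,a)
round 2: derive reach(c,c) via R1 from reach(c,j), edge(j,c)
round 2: derive reach(d,j) via R1 from reach(d,c), edge(c,j)
round 2: derive reach(e,a) via R1 from reach(e,d), edge(d,a)
round 2: derive reach(e,j) via R1 from reach(e,c), edge(c,j)
round 2: derive reach(f,a) via R1 from reach(f,d), edge(d,a)
round 2: derive reach(f,c) via R1 from reach(f,j), edge(j,c)
round 2: derive reach(j,f) via R1 from reach(j,a), edge(a,f)
round 2: derive reach(j,g) via R1 from reach(j,d), edge(d,g)
round 2: derive reach(j,j) via R1 from reach(j,c), edge(c,j)
round 3: derive reach(c,f) via R1 from reach(c,a), edge(a,f)

reach(j,g)  [via R1]
  reach(j,d)  [via R2]
    edge(j,a)  [fact]
    parent(a,d)  [fact]
  edge(d,g)  [fact]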